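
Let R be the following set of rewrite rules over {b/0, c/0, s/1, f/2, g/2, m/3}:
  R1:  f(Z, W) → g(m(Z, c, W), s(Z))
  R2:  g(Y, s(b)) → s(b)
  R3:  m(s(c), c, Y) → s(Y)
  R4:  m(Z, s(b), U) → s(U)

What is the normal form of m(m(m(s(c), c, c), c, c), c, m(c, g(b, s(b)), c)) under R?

1. m(m(m(s(c), c, c), c, c), c, m(c, g(b, s(b)), c))  →  m(m(s(c), c, c), c, m(c, g(b, s(b)), c))   [R3 at 1.1]
2. m(m(s(c), c, c), c, m(c, g(b, s(b)), c))  →  m(s(c), c, m(c, g(b, s(b)), c))   [R3 at 1]
3. m(s(c), c, m(c, g(b, s(b)), c))  →  s(m(c, g(b, s(b)), c))   [R3 at ε]
4. s(m(c, g(b, s(b)), c))  →  s(m(c, s(b), c))   [R2 at 1.2]
5. s(m(c, s(b), c))  →  s(s(c))   [R4 at 1]

s(s(c))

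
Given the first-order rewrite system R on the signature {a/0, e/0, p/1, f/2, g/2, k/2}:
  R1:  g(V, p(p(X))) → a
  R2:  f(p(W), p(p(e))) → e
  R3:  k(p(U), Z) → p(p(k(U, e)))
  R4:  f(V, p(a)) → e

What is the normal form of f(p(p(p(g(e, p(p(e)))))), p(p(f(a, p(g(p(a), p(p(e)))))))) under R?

e

1. f(p(p(p(g(e, p(p(e)))))), p(p(f(a, p(g(p(a), p(p(e))))))))  →  f(p(p(p(a))), p(p(f(a, p(g(p(a), p(p(e))))))))   [R1 at 1.1.1.1]
2. f(p(p(p(a))), p(p(f(a, p(g(p(a), p(p(e))))))))  →  f(p(p(p(a))), p(p(f(a, p(a)))))   [R1 at 2.1.1.2.1]
3. f(p(p(p(a))), p(p(f(a, p(a)))))  →  f(p(p(p(a))), p(p(e)))   [R4 at 2.1.1]
4. f(p(p(p(a))), p(p(e)))  →  e   [R2 at ε]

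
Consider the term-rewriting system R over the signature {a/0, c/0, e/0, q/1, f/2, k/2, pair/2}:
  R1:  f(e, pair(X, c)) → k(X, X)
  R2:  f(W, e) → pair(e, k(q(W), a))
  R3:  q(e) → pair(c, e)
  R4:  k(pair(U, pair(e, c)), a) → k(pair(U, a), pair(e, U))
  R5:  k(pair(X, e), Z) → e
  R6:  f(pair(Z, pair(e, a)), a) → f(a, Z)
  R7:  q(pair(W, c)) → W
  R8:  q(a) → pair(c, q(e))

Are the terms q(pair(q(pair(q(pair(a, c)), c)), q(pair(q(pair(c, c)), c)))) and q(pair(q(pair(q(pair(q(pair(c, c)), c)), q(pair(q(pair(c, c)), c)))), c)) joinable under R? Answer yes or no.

Reduce t₁ = q(pair(q(pair(q(pair(a, c)), c)), q(pair(q(pair(c, c)), c)))):
1. q(pair(q(pair(q(pair(a, c)), c)), q(pair(q(pair(c, c)), c))))  →  q(pair(q(pair(a, c)), q(pair(q(pair(c, c)), c))))   [R7 at 1.1]
2. q(pair(q(pair(a, c)), q(pair(q(pair(c, c)), c))))  →  q(pair(a, q(pair(q(pair(c, c)), c))))   [R7 at 1.1]
3. q(pair(a, q(pair(q(pair(c, c)), c))))  →  q(pair(a, q(pair(c, c))))   [R7 at 1.2]
4. q(pair(a, q(pair(c, c))))  →  q(pair(a, c))   [R7 at 1.2]
5. q(pair(a, c))  →  a   [R7 at ε]

Reduce t₂ = q(pair(q(pair(q(pair(q(pair(c, c)), c)), q(pair(q(pair(c, c)), c)))), c)):
1. q(pair(q(pair(q(pair(q(pair(c, c)), c)), q(pair(q(pair(c, c)), c)))), c))  →  q(pair(q(pair(q(pair(c, c)), c)), q(pair(q(pair(c, c)), c))))   [R7 at ε]
2. q(pair(q(pair(q(pair(c, c)), c)), q(pair(q(pair(c, c)), c))))  →  q(pair(q(pair(c, c)), q(pair(q(pair(c, c)), c))))   [R7 at 1.1]
3. q(pair(q(pair(c, c)), q(pair(q(pair(c, c)), c))))  →  q(pair(c, q(pair(q(pair(c, c)), c))))   [R7 at 1.1]
4. q(pair(c, q(pair(q(pair(c, c)), c))))  →  q(pair(c, q(pair(c, c))))   [R7 at 1.2]
5. q(pair(c, q(pair(c, c))))  →  q(pair(c, c))   [R7 at 1.2]
6. q(pair(c, c))  →  c   [R7 at ε]

no — NF(t₁) = a, NF(t₂) = c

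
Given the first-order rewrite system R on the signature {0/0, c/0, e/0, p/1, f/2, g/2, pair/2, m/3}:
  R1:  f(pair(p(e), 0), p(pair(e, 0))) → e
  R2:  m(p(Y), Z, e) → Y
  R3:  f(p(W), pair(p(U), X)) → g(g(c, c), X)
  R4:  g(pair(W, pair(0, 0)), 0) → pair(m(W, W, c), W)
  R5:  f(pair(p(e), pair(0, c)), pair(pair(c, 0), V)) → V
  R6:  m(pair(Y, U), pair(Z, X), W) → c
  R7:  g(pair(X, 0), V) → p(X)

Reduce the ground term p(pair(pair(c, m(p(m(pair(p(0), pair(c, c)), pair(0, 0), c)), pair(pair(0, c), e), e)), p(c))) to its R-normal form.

p(pair(pair(c, c), p(c)))

1. p(pair(pair(c, m(p(m(pair(p(0), pair(c, c)), pair(0, 0), c)), pair(pair(0, c), e), e)), p(c)))  →  p(pair(pair(c, m(pair(p(0), pair(c, c)), pair(0, 0), c)), p(c)))   [R2 at 1.1.2]
2. p(pair(pair(c, m(pair(p(0), pair(c, c)), pair(0, 0), c)), p(c)))  →  p(pair(pair(c, c), p(c)))   [R6 at 1.1.2]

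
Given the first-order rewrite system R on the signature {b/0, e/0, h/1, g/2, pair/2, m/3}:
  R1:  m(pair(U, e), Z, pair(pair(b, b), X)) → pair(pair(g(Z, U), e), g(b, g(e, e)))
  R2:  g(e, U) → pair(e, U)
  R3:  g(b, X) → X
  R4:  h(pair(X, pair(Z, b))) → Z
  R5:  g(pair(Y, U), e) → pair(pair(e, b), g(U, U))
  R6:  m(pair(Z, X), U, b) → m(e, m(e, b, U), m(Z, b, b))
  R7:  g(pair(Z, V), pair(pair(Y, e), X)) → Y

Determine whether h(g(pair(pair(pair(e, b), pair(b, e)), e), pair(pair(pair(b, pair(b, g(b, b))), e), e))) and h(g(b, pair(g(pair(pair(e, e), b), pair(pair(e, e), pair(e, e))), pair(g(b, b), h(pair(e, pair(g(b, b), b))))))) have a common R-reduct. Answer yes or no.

yes — NF(t₁) = b, NF(t₂) = b

Reduce t₁ = h(g(pair(pair(pair(e, b), pair(b, e)), e), pair(pair(pair(b, pair(b, g(b, b))), e), e))):
1. h(g(pair(pair(pair(e, b), pair(b, e)), e), pair(pair(pair(b, pair(b, g(b, b))), e), e)))  →  h(pair(b, pair(b, g(b, b))))   [R7 at 1]
2. h(pair(b, pair(b, g(b, b))))  →  h(pair(b, pair(b, b)))   [R3 at 1.2.2]
3. h(pair(b, pair(b, b)))  →  b   [R4 at ε]

Reduce t₂ = h(g(b, pair(g(pair(pair(e, e), b), pair(pair(e, e), pair(e, e))), pair(g(b, b), h(pair(e, pair(g(b, b), b))))))):
1. h(g(b, pair(g(pair(pair(e, e), b), pair(pair(e, e), pair(e, e))), pair(g(b, b), h(pair(e, pair(g(b, b), b)))))))  →  h(pair(g(pair(pair(e, e), b), pair(pair(e, e), pair(e, e))), pair(g(b, b), h(pair(e, pair(g(b, b), b))))))   [R3 at 1]
2. h(pair(g(pair(pair(e, e), b), pair(pair(e, e), pair(e, e))), pair(g(b, b), h(pair(e, pair(g(b, b), b))))))  →  h(pair(e, pair(g(b, b), h(pair(e, pair(g(b, b), b))))))   [R7 at 1.1]
3. h(pair(e, pair(g(b, b), h(pair(e, pair(g(b, b), b))))))  →  h(pair(e, pair(b, h(pair(e, pair(g(b, b), b))))))   [R3 at 1.2.1]
4. h(pair(e, pair(b, h(pair(e, pair(g(b, b), b))))))  →  h(pair(e, pair(b, g(b, b))))   [R4 at 1.2.2]
5. h(pair(e, pair(b, g(b, b))))  →  h(pair(e, pair(b, b)))   [R3 at 1.2.2]
6. h(pair(e, pair(b, b)))  →  b   [R4 at ε]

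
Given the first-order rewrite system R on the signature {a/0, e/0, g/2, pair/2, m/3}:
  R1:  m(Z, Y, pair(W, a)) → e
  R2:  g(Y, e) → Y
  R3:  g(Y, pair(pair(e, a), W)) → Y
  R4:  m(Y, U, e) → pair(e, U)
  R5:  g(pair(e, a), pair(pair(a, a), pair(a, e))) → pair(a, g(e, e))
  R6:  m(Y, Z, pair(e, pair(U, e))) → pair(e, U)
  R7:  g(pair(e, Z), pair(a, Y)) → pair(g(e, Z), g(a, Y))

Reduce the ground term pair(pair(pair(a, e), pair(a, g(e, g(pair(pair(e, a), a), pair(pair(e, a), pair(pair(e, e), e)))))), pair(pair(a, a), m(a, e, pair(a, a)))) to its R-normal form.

1. pair(pair(pair(a, e), pair(a, g(e, g(pair(pair(e, a), a), pair(pair(e, a), pair(pair(e, e), e)))))), pair(pair(a, a), m(a, e, pair(a, a))))  →  pair(pair(pair(a, e), pair(a, g(e, pair(pair(e, a), a)))), pair(pair(a, a), m(a, e, pair(a, a))))   [R3 at 1.2.2.2]
2. pair(pair(pair(a, e), pair(a, g(e, pair(pair(e, a), a)))), pair(pair(a, a), m(a, e, pair(a, a))))  →  pair(pair(pair(a, e), pair(a, e)), pair(pair(a, a), m(a, e, pair(a, a))))   [R3 at 1.2.2]
3. pair(pair(pair(a, e), pair(a, e)), pair(pair(a, a), m(a, e, pair(a, a))))  →  pair(pair(pair(a, e), pair(a, e)), pair(pair(a, a), e))   [R1 at 2.2]

pair(pair(pair(a, e), pair(a, e)), pair(pair(a, a), e))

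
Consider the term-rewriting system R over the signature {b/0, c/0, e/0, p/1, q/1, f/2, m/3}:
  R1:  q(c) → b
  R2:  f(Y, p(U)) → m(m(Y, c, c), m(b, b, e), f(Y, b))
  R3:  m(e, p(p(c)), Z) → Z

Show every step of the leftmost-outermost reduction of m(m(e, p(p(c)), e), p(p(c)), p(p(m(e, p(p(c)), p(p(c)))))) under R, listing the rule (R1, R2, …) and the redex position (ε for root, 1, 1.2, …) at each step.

p(p(p(p(c))))

1. m(m(e, p(p(c)), e), p(p(c)), p(p(m(e, p(p(c)), p(p(c))))))  →  m(e, p(p(c)), p(p(m(e, p(p(c)), p(p(c))))))   [R3 at 1]
2. m(e, p(p(c)), p(p(m(e, p(p(c)), p(p(c))))))  →  p(p(m(e, p(p(c)), p(p(c)))))   [R3 at ε]
3. p(p(m(e, p(p(c)), p(p(c)))))  →  p(p(p(p(c))))   [R3 at 1.1]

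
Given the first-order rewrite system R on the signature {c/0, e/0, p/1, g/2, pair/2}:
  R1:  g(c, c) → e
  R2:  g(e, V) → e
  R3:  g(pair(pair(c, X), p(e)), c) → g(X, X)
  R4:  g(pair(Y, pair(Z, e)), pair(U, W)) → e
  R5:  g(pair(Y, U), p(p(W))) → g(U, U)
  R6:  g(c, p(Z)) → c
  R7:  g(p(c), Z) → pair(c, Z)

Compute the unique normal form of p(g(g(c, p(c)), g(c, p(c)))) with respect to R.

p(e)

1. p(g(g(c, p(c)), g(c, p(c))))  →  p(g(c, g(c, p(c))))   [R6 at 1.1]
2. p(g(c, g(c, p(c))))  →  p(g(c, c))   [R6 at 1.2]
3. p(g(c, c))  →  p(e)   [R1 at 1]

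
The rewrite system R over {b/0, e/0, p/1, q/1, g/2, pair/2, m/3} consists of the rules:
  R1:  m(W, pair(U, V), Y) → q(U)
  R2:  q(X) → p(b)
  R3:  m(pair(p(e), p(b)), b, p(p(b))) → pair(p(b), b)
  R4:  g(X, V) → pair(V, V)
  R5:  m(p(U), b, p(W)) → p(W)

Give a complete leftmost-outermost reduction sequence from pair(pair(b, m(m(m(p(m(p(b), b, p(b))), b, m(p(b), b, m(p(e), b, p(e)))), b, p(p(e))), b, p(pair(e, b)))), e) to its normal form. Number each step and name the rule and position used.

1. pair(pair(b, m(m(m(p(m(p(b), b, p(b))), b, m(p(b), b, m(p(e), b, p(e)))), b, p(p(e))), b, p(pair(e, b)))), e)  →  pair(pair(b, m(m(m(p(p(b)), b, m(p(b), b, m(p(e), b, p(e)))), b, p(p(e))), b, p(pair(e, b)))), e)   [R5 at 1.2.1.1.1.1]
2. pair(pair(b, m(m(m(p(p(b)), b, m(p(b), b, m(p(e), b, p(e)))), b, p(p(e))), b, p(pair(e, b)))), e)  →  pair(pair(b, m(m(m(p(p(b)), b, m(p(b), b, p(e))), b, p(p(e))), b, p(pair(e, b)))), e)   [R5 at 1.2.1.1.3.3]
3. pair(pair(b, m(m(m(p(p(b)), b, m(p(b), b, p(e))), b, p(p(e))), b, p(pair(e, b)))), e)  →  pair(pair(b, m(m(m(p(p(b)), b, p(e)), b, p(p(e))), b, p(pair(e, b)))), e)   [R5 at 1.2.1.1.3]
4. pair(pair(b, m(m(m(p(p(b)), b, p(e)), b, p(p(e))), b, p(pair(e, b)))), e)  →  pair(pair(b, m(m(p(e), b, p(p(e))), b, p(pair(e, b)))), e)   [R5 at 1.2.1.1]
5. pair(pair(b, m(m(p(e), b, p(p(e))), b, p(pair(e, b)))), e)  →  pair(pair(b, m(p(p(e)), b, p(pair(e, b)))), e)   [R5 at 1.2.1]
6. pair(pair(b, m(p(p(e)), b, p(pair(e, b)))), e)  →  pair(pair(b, p(pair(e, b))), e)   [R5 at 1.2]

pair(pair(b, p(pair(e, b))), e)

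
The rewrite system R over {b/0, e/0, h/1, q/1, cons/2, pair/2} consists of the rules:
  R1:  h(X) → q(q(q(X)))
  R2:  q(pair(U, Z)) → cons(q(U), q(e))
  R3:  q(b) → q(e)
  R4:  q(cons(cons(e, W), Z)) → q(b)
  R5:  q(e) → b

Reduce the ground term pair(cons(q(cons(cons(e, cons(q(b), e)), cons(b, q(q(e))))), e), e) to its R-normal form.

1. pair(cons(q(cons(cons(e, cons(q(b), e)), cons(b, q(q(e))))), e), e)  →  pair(cons(q(b), e), e)   [R4 at 1.1]
2. pair(cons(q(b), e), e)  →  pair(cons(q(e), e), e)   [R3 at 1.1]
3. pair(cons(q(e), e), e)  →  pair(cons(b, e), e)   [R5 at 1.1]

pair(cons(b, e), e)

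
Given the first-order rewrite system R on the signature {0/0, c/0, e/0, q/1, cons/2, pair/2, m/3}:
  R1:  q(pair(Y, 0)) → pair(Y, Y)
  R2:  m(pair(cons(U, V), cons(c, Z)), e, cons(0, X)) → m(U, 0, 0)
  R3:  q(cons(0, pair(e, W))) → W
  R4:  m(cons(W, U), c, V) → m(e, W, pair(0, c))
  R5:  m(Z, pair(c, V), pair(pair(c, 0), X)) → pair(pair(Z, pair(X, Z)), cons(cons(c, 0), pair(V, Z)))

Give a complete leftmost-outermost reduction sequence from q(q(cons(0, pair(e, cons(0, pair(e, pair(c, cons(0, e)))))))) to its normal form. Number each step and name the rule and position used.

pair(c, cons(0, e))

1. q(q(cons(0, pair(e, cons(0, pair(e, pair(c, cons(0, e))))))))  →  q(cons(0, pair(e, pair(c, cons(0, e)))))   [R3 at 1]
2. q(cons(0, pair(e, pair(c, cons(0, e)))))  →  pair(c, cons(0, e))   [R3 at ε]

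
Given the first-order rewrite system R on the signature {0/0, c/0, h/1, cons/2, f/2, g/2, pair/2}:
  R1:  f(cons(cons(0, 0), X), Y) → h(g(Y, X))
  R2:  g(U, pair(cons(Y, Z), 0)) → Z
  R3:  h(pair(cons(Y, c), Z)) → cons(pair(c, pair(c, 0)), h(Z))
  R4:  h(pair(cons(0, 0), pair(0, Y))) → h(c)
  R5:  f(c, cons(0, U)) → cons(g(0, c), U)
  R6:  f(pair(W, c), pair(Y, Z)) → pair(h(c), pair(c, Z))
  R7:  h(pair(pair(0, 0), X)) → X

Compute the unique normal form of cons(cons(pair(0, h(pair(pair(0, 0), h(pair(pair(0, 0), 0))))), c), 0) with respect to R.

1. cons(cons(pair(0, h(pair(pair(0, 0), h(pair(pair(0, 0), 0))))), c), 0)  →  cons(cons(pair(0, h(pair(pair(0, 0), 0))), c), 0)   [R7 at 1.1.2]
2. cons(cons(pair(0, h(pair(pair(0, 0), 0))), c), 0)  →  cons(cons(pair(0, 0), c), 0)   [R7 at 1.1.2]

cons(cons(pair(0, 0), c), 0)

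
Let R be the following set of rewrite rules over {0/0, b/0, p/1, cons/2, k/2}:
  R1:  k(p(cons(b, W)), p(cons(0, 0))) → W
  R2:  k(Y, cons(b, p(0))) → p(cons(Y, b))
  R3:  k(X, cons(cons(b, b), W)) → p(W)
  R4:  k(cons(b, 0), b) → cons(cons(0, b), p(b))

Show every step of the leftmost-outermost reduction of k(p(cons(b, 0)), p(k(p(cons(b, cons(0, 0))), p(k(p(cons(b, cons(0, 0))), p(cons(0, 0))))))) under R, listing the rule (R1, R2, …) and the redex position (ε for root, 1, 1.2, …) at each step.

0

1. k(p(cons(b, 0)), p(k(p(cons(b, cons(0, 0))), p(k(p(cons(b, cons(0, 0))), p(cons(0, 0)))))))  →  k(p(cons(b, 0)), p(k(p(cons(b, cons(0, 0))), p(cons(0, 0)))))   [R1 at 2.1.2.1]
2. k(p(cons(b, 0)), p(k(p(cons(b, cons(0, 0))), p(cons(0, 0)))))  →  k(p(cons(b, 0)), p(cons(0, 0)))   [R1 at 2.1]
3. k(p(cons(b, 0)), p(cons(0, 0)))  →  0   [R1 at ε]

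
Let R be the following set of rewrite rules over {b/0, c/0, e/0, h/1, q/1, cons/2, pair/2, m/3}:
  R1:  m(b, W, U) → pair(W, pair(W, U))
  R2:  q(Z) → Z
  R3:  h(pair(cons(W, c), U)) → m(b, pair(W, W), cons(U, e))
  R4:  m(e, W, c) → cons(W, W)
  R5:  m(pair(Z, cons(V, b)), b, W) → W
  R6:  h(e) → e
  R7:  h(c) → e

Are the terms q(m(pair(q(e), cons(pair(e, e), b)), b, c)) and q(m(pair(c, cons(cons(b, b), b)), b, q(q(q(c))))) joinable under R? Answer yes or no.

Reduce t₁ = q(m(pair(q(e), cons(pair(e, e), b)), b, c)):
1. q(m(pair(q(e), cons(pair(e, e), b)), b, c))  →  m(pair(q(e), cons(pair(e, e), b)), b, c)   [R2 at ε]
2. m(pair(q(e), cons(pair(e, e), b)), b, c)  →  c   [R5 at ε]

Reduce t₂ = q(m(pair(c, cons(cons(b, b), b)), b, q(q(q(c))))):
1. q(m(pair(c, cons(cons(b, b), b)), b, q(q(q(c)))))  →  m(pair(c, cons(cons(b, b), b)), b, q(q(q(c))))   [R2 at ε]
2. m(pair(c, cons(cons(b, b), b)), b, q(q(q(c))))  →  q(q(q(c)))   [R5 at ε]
3. q(q(q(c)))  →  q(q(c))   [R2 at ε]
4. q(q(c))  →  q(c)   [R2 at ε]
5. q(c)  →  c   [R2 at ε]

yes — NF(t₁) = c, NF(t₂) = c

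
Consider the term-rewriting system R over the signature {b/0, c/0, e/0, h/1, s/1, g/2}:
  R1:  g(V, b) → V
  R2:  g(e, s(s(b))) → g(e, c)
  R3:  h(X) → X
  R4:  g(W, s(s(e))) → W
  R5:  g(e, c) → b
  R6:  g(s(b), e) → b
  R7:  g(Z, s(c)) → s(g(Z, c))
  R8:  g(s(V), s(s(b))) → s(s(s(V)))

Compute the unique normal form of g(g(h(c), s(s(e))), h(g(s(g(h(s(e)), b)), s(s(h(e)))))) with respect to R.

c

1. g(g(h(c), s(s(e))), h(g(s(g(h(s(e)), b)), s(s(h(e))))))  →  g(h(c), h(g(s(g(h(s(e)), b)), s(s(h(e))))))   [R4 at 1]
2. g(h(c), h(g(s(g(h(s(e)), b)), s(s(h(e))))))  →  g(c, h(g(s(g(h(s(e)), b)), s(s(h(e))))))   [R3 at 1]
3. g(c, h(g(s(g(h(s(e)), b)), s(s(h(e))))))  →  g(c, g(s(g(h(s(e)), b)), s(s(h(e)))))   [R3 at 2]
4. g(c, g(s(g(h(s(e)), b)), s(s(h(e)))))  →  g(c, g(s(h(s(e))), s(s(h(e)))))   [R1 at 2.1.1]
5. g(c, g(s(h(s(e))), s(s(h(e)))))  →  g(c, g(s(s(e)), s(s(h(e)))))   [R3 at 2.1.1]
6. g(c, g(s(s(e)), s(s(h(e)))))  →  g(c, g(s(s(e)), s(s(e))))   [R3 at 2.2.1.1]
7. g(c, g(s(s(e)), s(s(e))))  →  g(c, s(s(e)))   [R4 at 2]
8. g(c, s(s(e)))  →  c   [R4 at ε]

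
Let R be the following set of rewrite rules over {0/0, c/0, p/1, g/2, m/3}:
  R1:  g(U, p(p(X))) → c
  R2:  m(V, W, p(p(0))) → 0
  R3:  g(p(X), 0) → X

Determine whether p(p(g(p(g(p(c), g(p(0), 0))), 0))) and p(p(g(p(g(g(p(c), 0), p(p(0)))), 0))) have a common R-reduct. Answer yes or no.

Reduce t₁ = p(p(g(p(g(p(c), g(p(0), 0))), 0))):
1. p(p(g(p(g(p(c), g(p(0), 0))), 0)))  →  p(p(g(p(c), g(p(0), 0))))   [R3 at 1.1]
2. p(p(g(p(c), g(p(0), 0))))  →  p(p(g(p(c), 0)))   [R3 at 1.1.2]
3. p(p(g(p(c), 0)))  →  p(p(c))   [R3 at 1.1]

Reduce t₂ = p(p(g(p(g(g(p(c), 0), p(p(0)))), 0))):
1. p(p(g(p(g(g(p(c), 0), p(p(0)))), 0)))  →  p(p(g(g(p(c), 0), p(p(0)))))   [R3 at 1.1]
2. p(p(g(g(p(c), 0), p(p(0)))))  →  p(p(c))   [R1 at 1.1]

yes — NF(t₁) = p(p(c)), NF(t₂) = p(p(c))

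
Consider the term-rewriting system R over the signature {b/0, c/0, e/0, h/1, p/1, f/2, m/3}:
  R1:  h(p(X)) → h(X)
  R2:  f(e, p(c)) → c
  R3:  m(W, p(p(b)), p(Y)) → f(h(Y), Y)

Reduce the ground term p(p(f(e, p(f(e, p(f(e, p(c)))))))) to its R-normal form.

1. p(p(f(e, p(f(e, p(f(e, p(c))))))))  →  p(p(f(e, p(f(e, p(c))))))   [R2 at 1.1.2.1.2.1]
2. p(p(f(e, p(f(e, p(c))))))  →  p(p(f(e, p(c))))   [R2 at 1.1.2.1]
3. p(p(f(e, p(c))))  →  p(p(c))   [R2 at 1.1]

p(p(c))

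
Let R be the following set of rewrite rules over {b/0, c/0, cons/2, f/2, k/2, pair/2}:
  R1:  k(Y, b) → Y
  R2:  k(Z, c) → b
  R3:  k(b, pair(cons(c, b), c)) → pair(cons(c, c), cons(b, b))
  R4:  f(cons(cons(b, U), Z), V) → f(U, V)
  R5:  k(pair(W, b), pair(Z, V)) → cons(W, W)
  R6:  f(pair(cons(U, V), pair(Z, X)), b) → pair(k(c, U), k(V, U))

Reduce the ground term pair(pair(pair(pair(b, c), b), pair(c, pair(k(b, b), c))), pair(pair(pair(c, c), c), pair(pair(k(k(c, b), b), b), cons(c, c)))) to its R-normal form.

1. pair(pair(pair(pair(b, c), b), pair(c, pair(k(b, b), c))), pair(pair(pair(c, c), c), pair(pair(k(k(c, b), b), b), cons(c, c))))  →  pair(pair(pair(pair(b, c), b), pair(c, pair(b, c))), pair(pair(pair(c, c), c), pair(pair(k(k(c, b), b), b), cons(c, c))))   [R1 at 1.2.2.1]
2. pair(pair(pair(pair(b, c), b), pair(c, pair(b, c))), pair(pair(pair(c, c), c), pair(pair(k(k(c, b), b), b), cons(c, c))))  →  pair(pair(pair(pair(b, c), b), pair(c, pair(b, c))), pair(pair(pair(c, c), c), pair(pair(k(c, b), b), cons(c, c))))   [R1 at 2.2.1.1]
3. pair(pair(pair(pair(b, c), b), pair(c, pair(b, c))), pair(pair(pair(c, c), c), pair(pair(k(c, b), b), cons(c, c))))  →  pair(pair(pair(pair(b, c), b), pair(c, pair(b, c))), pair(pair(pair(c, c), c), pair(pair(c, b), cons(c, c))))   [R1 at 2.2.1.1]

pair(pair(pair(pair(b, c), b), pair(c, pair(b, c))), pair(pair(pair(c, c), c), pair(pair(c, b), cons(c, c))))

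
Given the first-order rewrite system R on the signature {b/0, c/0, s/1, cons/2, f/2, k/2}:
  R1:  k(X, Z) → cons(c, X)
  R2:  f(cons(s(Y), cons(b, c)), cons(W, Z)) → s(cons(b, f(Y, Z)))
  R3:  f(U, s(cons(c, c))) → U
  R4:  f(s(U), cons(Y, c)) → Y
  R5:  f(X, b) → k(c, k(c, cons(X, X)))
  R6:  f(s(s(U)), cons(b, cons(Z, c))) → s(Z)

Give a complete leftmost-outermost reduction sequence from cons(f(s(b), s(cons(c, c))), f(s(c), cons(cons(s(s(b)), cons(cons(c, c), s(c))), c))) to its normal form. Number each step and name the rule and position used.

1. cons(f(s(b), s(cons(c, c))), f(s(c), cons(cons(s(s(b)), cons(cons(c, c), s(c))), c)))  →  cons(s(b), f(s(c), cons(cons(s(s(b)), cons(cons(c, c), s(c))), c)))   [R3 at 1]
2. cons(s(b), f(s(c), cons(cons(s(s(b)), cons(cons(c, c), s(c))), c)))  →  cons(s(b), cons(s(s(b)), cons(cons(c, c), s(c))))   [R4 at 2]

cons(s(b), cons(s(s(b)), cons(cons(c, c), s(c))))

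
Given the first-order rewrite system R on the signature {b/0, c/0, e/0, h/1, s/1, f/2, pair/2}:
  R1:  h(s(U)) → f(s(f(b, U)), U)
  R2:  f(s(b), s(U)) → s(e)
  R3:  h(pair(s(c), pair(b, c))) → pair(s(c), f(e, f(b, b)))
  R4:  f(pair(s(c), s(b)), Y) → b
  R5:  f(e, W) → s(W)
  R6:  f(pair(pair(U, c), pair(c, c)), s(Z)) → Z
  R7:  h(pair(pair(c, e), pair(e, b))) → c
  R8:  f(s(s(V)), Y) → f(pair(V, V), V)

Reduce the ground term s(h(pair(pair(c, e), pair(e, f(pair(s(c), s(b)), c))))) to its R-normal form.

s(c)

1. s(h(pair(pair(c, e), pair(e, f(pair(s(c), s(b)), c)))))  →  s(h(pair(pair(c, e), pair(e, b))))   [R4 at 1.1.2.2]
2. s(h(pair(pair(c, e), pair(e, b))))  →  s(c)   [R7 at 1]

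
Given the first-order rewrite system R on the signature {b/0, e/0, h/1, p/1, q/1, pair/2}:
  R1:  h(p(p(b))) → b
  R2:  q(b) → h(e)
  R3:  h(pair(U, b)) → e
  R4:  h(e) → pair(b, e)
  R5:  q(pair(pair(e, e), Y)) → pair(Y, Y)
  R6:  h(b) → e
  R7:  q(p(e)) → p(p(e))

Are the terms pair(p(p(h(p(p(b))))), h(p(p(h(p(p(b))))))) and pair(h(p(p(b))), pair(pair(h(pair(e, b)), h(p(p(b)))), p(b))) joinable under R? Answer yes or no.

no — NF(t₁) = pair(p(p(b)), b), NF(t₂) = pair(b, pair(pair(e, b), p(b)))

Reduce t₁ = pair(p(p(h(p(p(b))))), h(p(p(h(p(p(b))))))):
1. pair(p(p(h(p(p(b))))), h(p(p(h(p(p(b)))))))  →  pair(p(p(b)), h(p(p(h(p(p(b)))))))   [R1 at 1.1.1]
2. pair(p(p(b)), h(p(p(h(p(p(b)))))))  →  pair(p(p(b)), h(p(p(b))))   [R1 at 2.1.1.1]
3. pair(p(p(b)), h(p(p(b))))  →  pair(p(p(b)), b)   [R1 at 2]

Reduce t₂ = pair(h(p(p(b))), pair(pair(h(pair(e, b)), h(p(p(b)))), p(b))):
1. pair(h(p(p(b))), pair(pair(h(pair(e, b)), h(p(p(b)))), p(b)))  →  pair(b, pair(pair(h(pair(e, b)), h(p(p(b)))), p(b)))   [R1 at 1]
2. pair(b, pair(pair(h(pair(e, b)), h(p(p(b)))), p(b)))  →  pair(b, pair(pair(e, h(p(p(b)))), p(b)))   [R3 at 2.1.1]
3. pair(b, pair(pair(e, h(p(p(b)))), p(b)))  →  pair(b, pair(pair(e, b), p(b)))   [R1 at 2.1.2]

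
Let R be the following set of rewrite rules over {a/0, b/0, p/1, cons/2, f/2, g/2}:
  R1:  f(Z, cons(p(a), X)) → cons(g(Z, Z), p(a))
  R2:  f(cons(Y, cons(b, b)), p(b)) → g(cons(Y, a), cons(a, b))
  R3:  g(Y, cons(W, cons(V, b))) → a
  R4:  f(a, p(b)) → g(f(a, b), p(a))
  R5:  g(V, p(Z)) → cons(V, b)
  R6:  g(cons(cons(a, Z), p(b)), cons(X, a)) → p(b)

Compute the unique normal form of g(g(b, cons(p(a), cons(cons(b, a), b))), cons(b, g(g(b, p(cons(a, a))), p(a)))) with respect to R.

a

1. g(g(b, cons(p(a), cons(cons(b, a), b))), cons(b, g(g(b, p(cons(a, a))), p(a))))  →  g(a, cons(b, g(g(b, p(cons(a, a))), p(a))))   [R3 at 1]
2. g(a, cons(b, g(g(b, p(cons(a, a))), p(a))))  →  g(a, cons(b, cons(g(b, p(cons(a, a))), b)))   [R5 at 2.2]
3. g(a, cons(b, cons(g(b, p(cons(a, a))), b)))  →  a   [R3 at ε]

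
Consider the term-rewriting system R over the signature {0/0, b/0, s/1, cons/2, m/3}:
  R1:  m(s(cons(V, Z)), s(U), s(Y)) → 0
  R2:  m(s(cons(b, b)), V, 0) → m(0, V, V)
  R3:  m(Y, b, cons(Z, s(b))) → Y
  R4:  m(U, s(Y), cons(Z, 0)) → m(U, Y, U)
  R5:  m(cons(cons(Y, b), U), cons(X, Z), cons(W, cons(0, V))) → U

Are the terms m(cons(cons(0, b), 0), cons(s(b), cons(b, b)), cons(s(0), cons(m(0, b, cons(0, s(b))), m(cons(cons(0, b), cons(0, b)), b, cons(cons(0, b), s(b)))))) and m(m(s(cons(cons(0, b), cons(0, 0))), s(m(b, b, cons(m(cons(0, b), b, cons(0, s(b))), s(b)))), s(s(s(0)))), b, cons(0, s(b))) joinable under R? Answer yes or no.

Reduce t₁ = m(cons(cons(0, b), 0), cons(s(b), cons(b, b)), cons(s(0), cons(m(0, b, cons(0, s(b))), m(cons(cons(0, b), cons(0, b)), b, cons(cons(0, b), s(b)))))):
1. m(cons(cons(0, b), 0), cons(s(b), cons(b, b)), cons(s(0), cons(m(0, b, cons(0, s(b))), m(cons(cons(0, b), cons(0, b)), b, cons(cons(0, b), s(b))))))  →  m(cons(cons(0, b), 0), cons(s(b), cons(b, b)), cons(s(0), cons(0, m(cons(cons(0, b), cons(0, b)), b, cons(cons(0, b), s(b))))))   [R3 at 3.2.1]
2. m(cons(cons(0, b), 0), cons(s(b), cons(b, b)), cons(s(0), cons(0, m(cons(cons(0, b), cons(0, b)), b, cons(cons(0, b), s(b))))))  →  0   [R5 at ε]

Reduce t₂ = m(m(s(cons(cons(0, b), cons(0, 0))), s(m(b, b, cons(m(cons(0, b), b, cons(0, s(b))), s(b)))), s(s(s(0)))), b, cons(0, s(b))):
1. m(m(s(cons(cons(0, b), cons(0, 0))), s(m(b, b, cons(m(cons(0, b), b, cons(0, s(b))), s(b)))), s(s(s(0)))), b, cons(0, s(b)))  →  m(s(cons(cons(0, b), cons(0, 0))), s(m(b, b, cons(m(cons(0, b), b, cons(0, s(b))), s(b)))), s(s(s(0))))   [R3 at ε]
2. m(s(cons(cons(0, b), cons(0, 0))), s(m(b, b, cons(m(cons(0, b), b, cons(0, s(b))), s(b)))), s(s(s(0))))  →  0   [R1 at ε]

yes — NF(t₁) = 0, NF(t₂) = 0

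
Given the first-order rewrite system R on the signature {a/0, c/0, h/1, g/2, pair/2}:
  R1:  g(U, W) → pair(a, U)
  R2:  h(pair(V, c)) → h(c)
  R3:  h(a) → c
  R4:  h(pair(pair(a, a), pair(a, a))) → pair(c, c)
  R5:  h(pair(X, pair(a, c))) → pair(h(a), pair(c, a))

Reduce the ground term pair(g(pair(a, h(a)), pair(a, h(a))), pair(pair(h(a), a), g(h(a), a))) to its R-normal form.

1. pair(g(pair(a, h(a)), pair(a, h(a))), pair(pair(h(a), a), g(h(a), a)))  →  pair(pair(a, pair(a, h(a))), pair(pair(h(a), a), g(h(a), a)))   [R1 at 1]
2. pair(pair(a, pair(a, h(a))), pair(pair(h(a), a), g(h(a), a)))  →  pair(pair(a, pair(a, c)), pair(pair(h(a), a), g(h(a), a)))   [R3 at 1.2.2]
3. pair(pair(a, pair(a, c)), pair(pair(h(a), a), g(h(a), a)))  →  pair(pair(a, pair(a, c)), pair(pair(c, a), g(h(a), a)))   [R3 at 2.1.1]
4. pair(pair(a, pair(a, c)), pair(pair(c, a), g(h(a), a)))  →  pair(pair(a, pair(a, c)), pair(pair(c, a), pair(a, h(a))))   [R1 at 2.2]
5. pair(pair(a, pair(a, c)), pair(pair(c, a), pair(a, h(a))))  →  pair(pair(a, pair(a, c)), pair(pair(c, a), pair(a, c)))   [R3 at 2.2.2]

pair(pair(a, pair(a, c)), pair(pair(c, a), pair(a, c)))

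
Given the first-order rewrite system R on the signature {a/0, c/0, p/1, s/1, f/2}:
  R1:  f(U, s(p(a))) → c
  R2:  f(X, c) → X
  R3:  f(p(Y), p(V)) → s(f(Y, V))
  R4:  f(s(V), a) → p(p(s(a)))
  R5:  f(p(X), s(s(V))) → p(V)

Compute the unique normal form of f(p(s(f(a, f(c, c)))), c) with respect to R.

p(s(a))

1. f(p(s(f(a, f(c, c)))), c)  →  p(s(f(a, f(c, c))))   [R2 at ε]
2. p(s(f(a, f(c, c))))  →  p(s(f(a, c)))   [R2 at 1.1.2]
3. p(s(f(a, c)))  →  p(s(a))   [R2 at 1.1]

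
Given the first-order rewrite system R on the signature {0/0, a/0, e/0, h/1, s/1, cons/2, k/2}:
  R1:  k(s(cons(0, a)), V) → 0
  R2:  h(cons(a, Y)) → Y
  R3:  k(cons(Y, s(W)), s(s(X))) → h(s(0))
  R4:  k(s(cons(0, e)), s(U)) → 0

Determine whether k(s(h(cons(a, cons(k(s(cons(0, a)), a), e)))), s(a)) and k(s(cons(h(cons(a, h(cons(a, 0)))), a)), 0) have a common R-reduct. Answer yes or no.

Reduce t₁ = k(s(h(cons(a, cons(k(s(cons(0, a)), a), e)))), s(a)):
1. k(s(h(cons(a, cons(k(s(cons(0, a)), a), e)))), s(a))  →  k(s(cons(k(s(cons(0, a)), a), e)), s(a))   [R2 at 1.1]
2. k(s(cons(k(s(cons(0, a)), a), e)), s(a))  →  k(s(cons(0, e)), s(a))   [R1 at 1.1.1]
3. k(s(cons(0, e)), s(a))  →  0   [R4 at ε]

Reduce t₂ = k(s(cons(h(cons(a, h(cons(a, 0)))), a)), 0):
1. k(s(cons(h(cons(a, h(cons(a, 0)))), a)), 0)  →  k(s(cons(h(cons(a, 0)), a)), 0)   [R2 at 1.1.1]
2. k(s(cons(h(cons(a, 0)), a)), 0)  →  k(s(cons(0, a)), 0)   [R2 at 1.1.1]
3. k(s(cons(0, a)), 0)  →  0   [R1 at ε]

yes — NF(t₁) = 0, NF(t₂) = 0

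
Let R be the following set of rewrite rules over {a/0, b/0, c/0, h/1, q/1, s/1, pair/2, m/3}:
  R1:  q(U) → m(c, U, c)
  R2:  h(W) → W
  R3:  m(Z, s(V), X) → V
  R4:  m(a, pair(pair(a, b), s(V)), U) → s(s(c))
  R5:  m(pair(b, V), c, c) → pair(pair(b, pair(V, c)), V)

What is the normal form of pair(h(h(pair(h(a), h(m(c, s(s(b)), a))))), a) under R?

pair(pair(a, s(b)), a)

1. pair(h(h(pair(h(a), h(m(c, s(s(b)), a))))), a)  →  pair(h(pair(h(a), h(m(c, s(s(b)), a)))), a)   [R2 at 1]
2. pair(h(pair(h(a), h(m(c, s(s(b)), a)))), a)  →  pair(pair(h(a), h(m(c, s(s(b)), a))), a)   [R2 at 1]
3. pair(pair(h(a), h(m(c, s(s(b)), a))), a)  →  pair(pair(a, h(m(c, s(s(b)), a))), a)   [R2 at 1.1]
4. pair(pair(a, h(m(c, s(s(b)), a))), a)  →  pair(pair(a, m(c, s(s(b)), a)), a)   [R2 at 1.2]
5. pair(pair(a, m(c, s(s(b)), a)), a)  →  pair(pair(a, s(b)), a)   [R3 at 1.2]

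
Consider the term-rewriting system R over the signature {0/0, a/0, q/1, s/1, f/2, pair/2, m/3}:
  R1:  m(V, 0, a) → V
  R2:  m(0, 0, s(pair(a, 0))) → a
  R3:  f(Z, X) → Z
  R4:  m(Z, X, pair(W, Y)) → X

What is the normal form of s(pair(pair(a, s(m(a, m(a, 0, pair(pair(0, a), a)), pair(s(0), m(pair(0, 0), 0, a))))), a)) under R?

s(pair(pair(a, s(0)), a))

1. s(pair(pair(a, s(m(a, m(a, 0, pair(pair(0, a), a)), pair(s(0), m(pair(0, 0), 0, a))))), a))  →  s(pair(pair(a, s(m(a, 0, pair(pair(0, a), a)))), a))   [R4 at 1.1.2.1]
2. s(pair(pair(a, s(m(a, 0, pair(pair(0, a), a)))), a))  →  s(pair(pair(a, s(0)), a))   [R4 at 1.1.2.1]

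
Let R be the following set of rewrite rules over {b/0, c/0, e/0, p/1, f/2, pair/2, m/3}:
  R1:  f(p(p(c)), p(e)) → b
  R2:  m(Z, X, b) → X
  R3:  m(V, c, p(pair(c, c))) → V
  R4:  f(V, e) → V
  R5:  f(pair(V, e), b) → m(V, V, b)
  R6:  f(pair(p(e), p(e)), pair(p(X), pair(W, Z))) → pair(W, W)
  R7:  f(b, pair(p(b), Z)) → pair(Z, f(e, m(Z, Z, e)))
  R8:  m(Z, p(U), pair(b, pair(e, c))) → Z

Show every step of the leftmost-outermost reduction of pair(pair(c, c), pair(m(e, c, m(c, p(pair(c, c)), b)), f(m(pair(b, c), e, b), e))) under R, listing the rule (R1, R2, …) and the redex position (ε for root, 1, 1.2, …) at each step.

pair(pair(c, c), pair(e, e))

1. pair(pair(c, c), pair(m(e, c, m(c, p(pair(c, c)), b)), f(m(pair(b, c), e, b), e)))  →  pair(pair(c, c), pair(m(e, c, p(pair(c, c))), f(m(pair(b, c), e, b), e)))   [R2 at 2.1.3]
2. pair(pair(c, c), pair(m(e, c, p(pair(c, c))), f(m(pair(b, c), e, b), e)))  →  pair(pair(c, c), pair(e, f(m(pair(b, c), e, b), e)))   [R3 at 2.1]
3. pair(pair(c, c), pair(e, f(m(pair(b, c), e, b), e)))  →  pair(pair(c, c), pair(e, m(pair(b, c), e, b)))   [R4 at 2.2]
4. pair(pair(c, c), pair(e, m(pair(b, c), e, b)))  →  pair(pair(c, c), pair(e, e))   [R2 at 2.2]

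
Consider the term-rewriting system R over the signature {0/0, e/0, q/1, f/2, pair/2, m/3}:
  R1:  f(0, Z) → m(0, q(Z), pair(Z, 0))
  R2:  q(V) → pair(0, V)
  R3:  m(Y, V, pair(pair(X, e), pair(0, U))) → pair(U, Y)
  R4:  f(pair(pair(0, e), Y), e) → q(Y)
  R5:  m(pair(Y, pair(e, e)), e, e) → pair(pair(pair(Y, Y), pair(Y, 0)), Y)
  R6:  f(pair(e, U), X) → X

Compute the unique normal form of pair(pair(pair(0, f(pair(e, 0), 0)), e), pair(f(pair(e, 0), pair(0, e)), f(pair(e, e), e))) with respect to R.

1. pair(pair(pair(0, f(pair(e, 0), 0)), e), pair(f(pair(e, 0), pair(0, e)), f(pair(e, e), e)))  →  pair(pair(pair(0, 0), e), pair(f(pair(e, 0), pair(0, e)), f(pair(e, e), e)))   [R6 at 1.1.2]
2. pair(pair(pair(0, 0), e), pair(f(pair(e, 0), pair(0, e)), f(pair(e, e), e)))  →  pair(pair(pair(0, 0), e), pair(pair(0, e), f(pair(e, e), e)))   [R6 at 2.1]
3. pair(pair(pair(0, 0), e), pair(pair(0, e), f(pair(e, e), e)))  →  pair(pair(pair(0, 0), e), pair(pair(0, e), e))   [R6 at 2.2]

pair(pair(pair(0, 0), e), pair(pair(0, e), e))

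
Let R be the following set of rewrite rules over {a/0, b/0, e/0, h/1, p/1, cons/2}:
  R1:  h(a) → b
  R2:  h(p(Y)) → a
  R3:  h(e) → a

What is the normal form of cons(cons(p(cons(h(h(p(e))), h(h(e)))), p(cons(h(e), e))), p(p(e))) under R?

1. cons(cons(p(cons(h(h(p(e))), h(h(e)))), p(cons(h(e), e))), p(p(e)))  →  cons(cons(p(cons(h(a), h(h(e)))), p(cons(h(e), e))), p(p(e)))   [R2 at 1.1.1.1.1]
2. cons(cons(p(cons(h(a), h(h(e)))), p(cons(h(e), e))), p(p(e)))  →  cons(cons(p(cons(b, h(h(e)))), p(cons(h(e), e))), p(p(e)))   [R1 at 1.1.1.1]
3. cons(cons(p(cons(b, h(h(e)))), p(cons(h(e), e))), p(p(e)))  →  cons(cons(p(cons(b, h(a))), p(cons(h(e), e))), p(p(e)))   [R3 at 1.1.1.2.1]
4. cons(cons(p(cons(b, h(a))), p(cons(h(e), e))), p(p(e)))  →  cons(cons(p(cons(b, b)), p(cons(h(e), e))), p(p(e)))   [R1 at 1.1.1.2]
5. cons(cons(p(cons(b, b)), p(cons(h(e), e))), p(p(e)))  →  cons(cons(p(cons(b, b)), p(cons(a, e))), p(p(e)))   [R3 at 1.2.1.1]

cons(cons(p(cons(b, b)), p(cons(a, e))), p(p(e)))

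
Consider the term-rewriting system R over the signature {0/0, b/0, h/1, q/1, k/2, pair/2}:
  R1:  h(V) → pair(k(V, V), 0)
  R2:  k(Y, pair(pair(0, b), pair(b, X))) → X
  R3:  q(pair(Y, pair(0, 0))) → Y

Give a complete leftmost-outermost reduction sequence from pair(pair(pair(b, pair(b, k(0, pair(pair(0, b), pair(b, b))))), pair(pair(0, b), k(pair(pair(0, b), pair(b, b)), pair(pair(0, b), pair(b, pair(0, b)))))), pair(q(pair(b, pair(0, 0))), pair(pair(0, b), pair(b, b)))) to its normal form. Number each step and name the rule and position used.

pair(pair(pair(b, pair(b, b)), pair(pair(0, b), pair(0, b))), pair(b, pair(pair(0, b), pair(b, b))))

1. pair(pair(pair(b, pair(b, k(0, pair(pair(0, b), pair(b, b))))), pair(pair(0, b), k(pair(pair(0, b), pair(b, b)), pair(pair(0, b), pair(b, pair(0, b)))))), pair(q(pair(b, pair(0, 0))), pair(pair(0, b), pair(b, b))))  →  pair(pair(pair(b, pair(b, b)), pair(pair(0, b), k(pair(pair(0, b), pair(b, b)), pair(pair(0, b), pair(b, pair(0, b)))))), pair(q(pair(b, pair(0, 0))), pair(pair(0, b), pair(b, b))))   [R2 at 1.1.2.2]
2. pair(pair(pair(b, pair(b, b)), pair(pair(0, b), k(pair(pair(0, b), pair(b, b)), pair(pair(0, b), pair(b, pair(0, b)))))), pair(q(pair(b, pair(0, 0))), pair(pair(0, b), pair(b, b))))  →  pair(pair(pair(b, pair(b, b)), pair(pair(0, b), pair(0, b))), pair(q(pair(b, pair(0, 0))), pair(pair(0, b), pair(b, b))))   [R2 at 1.2.2]
3. pair(pair(pair(b, pair(b, b)), pair(pair(0, b), pair(0, b))), pair(q(pair(b, pair(0, 0))), pair(pair(0, b), pair(b, b))))  →  pair(pair(pair(b, pair(b, b)), pair(pair(0, b), pair(0, b))), pair(b, pair(pair(0, b), pair(b, b))))   [R3 at 2.1]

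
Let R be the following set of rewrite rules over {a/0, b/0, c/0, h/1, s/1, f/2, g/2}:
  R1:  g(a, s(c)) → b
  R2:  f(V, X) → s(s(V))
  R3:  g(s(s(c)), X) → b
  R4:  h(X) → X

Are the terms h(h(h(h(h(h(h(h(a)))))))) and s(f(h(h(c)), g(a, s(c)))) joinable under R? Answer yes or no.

Reduce t₁ = h(h(h(h(h(h(h(h(a)))))))):
1. h(h(h(h(h(h(h(h(a))))))))  →  h(h(h(h(h(h(h(a)))))))   [R4 at ε]
2. h(h(h(h(h(h(h(a)))))))  →  h(h(h(h(h(h(a))))))   [R4 at ε]
3. h(h(h(h(h(h(a))))))  →  h(h(h(h(h(a)))))   [R4 at ε]
4. h(h(h(h(h(a)))))  →  h(h(h(h(a))))   [R4 at ε]
5. h(h(h(h(a))))  →  h(h(h(a)))   [R4 at ε]
6. h(h(h(a)))  →  h(h(a))   [R4 at ε]
7. h(h(a))  →  h(a)   [R4 at ε]
8. h(a)  →  a   [R4 at ε]

Reduce t₂ = s(f(h(h(c)), g(a, s(c)))):
1. s(f(h(h(c)), g(a, s(c))))  →  s(s(s(h(h(c)))))   [R2 at 1]
2. s(s(s(h(h(c)))))  →  s(s(s(h(c))))   [R4 at 1.1.1]
3. s(s(s(h(c))))  →  s(s(s(c)))   [R4 at 1.1.1]

no — NF(t₁) = a, NF(t₂) = s(s(s(c)))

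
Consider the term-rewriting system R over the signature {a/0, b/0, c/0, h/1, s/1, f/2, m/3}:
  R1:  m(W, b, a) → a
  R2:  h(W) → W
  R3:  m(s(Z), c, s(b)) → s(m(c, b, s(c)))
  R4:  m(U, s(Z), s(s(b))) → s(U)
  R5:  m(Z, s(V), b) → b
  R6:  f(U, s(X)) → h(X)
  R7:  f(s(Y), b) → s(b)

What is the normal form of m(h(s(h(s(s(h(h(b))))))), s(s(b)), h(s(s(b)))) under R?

1. m(h(s(h(s(s(h(h(b))))))), s(s(b)), h(s(s(b))))  →  m(s(h(s(s(h(h(b)))))), s(s(b)), h(s(s(b))))   [R2 at 1]
2. m(s(h(s(s(h(h(b)))))), s(s(b)), h(s(s(b))))  →  m(s(s(s(h(h(b))))), s(s(b)), h(s(s(b))))   [R2 at 1.1]
3. m(s(s(s(h(h(b))))), s(s(b)), h(s(s(b))))  →  m(s(s(s(h(b)))), s(s(b)), h(s(s(b))))   [R2 at 1.1.1.1]
4. m(s(s(s(h(b)))), s(s(b)), h(s(s(b))))  →  m(s(s(s(b))), s(s(b)), h(s(s(b))))   [R2 at 1.1.1.1]
5. m(s(s(s(b))), s(s(b)), h(s(s(b))))  →  m(s(s(s(b))), s(s(b)), s(s(b)))   [R2 at 3]
6. m(s(s(s(b))), s(s(b)), s(s(b)))  →  s(s(s(s(b))))   [R4 at ε]

s(s(s(s(b))))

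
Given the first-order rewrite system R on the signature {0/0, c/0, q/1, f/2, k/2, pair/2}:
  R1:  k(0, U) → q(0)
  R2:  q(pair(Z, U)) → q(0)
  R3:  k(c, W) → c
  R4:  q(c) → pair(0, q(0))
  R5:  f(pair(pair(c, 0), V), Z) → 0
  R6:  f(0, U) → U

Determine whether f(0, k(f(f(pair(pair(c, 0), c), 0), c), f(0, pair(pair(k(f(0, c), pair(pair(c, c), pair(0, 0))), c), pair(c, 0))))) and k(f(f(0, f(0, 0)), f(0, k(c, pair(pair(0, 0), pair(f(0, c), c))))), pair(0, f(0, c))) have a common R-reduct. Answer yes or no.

yes — NF(t₁) = c, NF(t₂) = c

Reduce t₁ = f(0, k(f(f(pair(pair(c, 0), c), 0), c), f(0, pair(pair(k(f(0, c), pair(pair(c, c), pair(0, 0))), c), pair(c, 0))))):
1. f(0, k(f(f(pair(pair(c, 0), c), 0), c), f(0, pair(pair(k(f(0, c), pair(pair(c, c), pair(0, 0))), c), pair(c, 0)))))  →  k(f(f(pair(pair(c, 0), c), 0), c), f(0, pair(pair(k(f(0, c), pair(pair(c, c), pair(0, 0))), c), pair(c, 0))))   [R6 at ε]
2. k(f(f(pair(pair(c, 0), c), 0), c), f(0, pair(pair(k(f(0, c), pair(pair(c, c), pair(0, 0))), c), pair(c, 0))))  →  k(f(0, c), f(0, pair(pair(k(f(0, c), pair(pair(c, c), pair(0, 0))), c), pair(c, 0))))   [R5 at 1.1]
3. k(f(0, c), f(0, pair(pair(k(f(0, c), pair(pair(c, c), pair(0, 0))), c), pair(c, 0))))  →  k(c, f(0, pair(pair(k(f(0, c), pair(pair(c, c), pair(0, 0))), c), pair(c, 0))))   [R6 at 1]
4. k(c, f(0, pair(pair(k(f(0, c), pair(pair(c, c), pair(0, 0))), c), pair(c, 0))))  →  c   [R3 at ε]

Reduce t₂ = k(f(f(0, f(0, 0)), f(0, k(c, pair(pair(0, 0), pair(f(0, c), c))))), pair(0, f(0, c))):
1. k(f(f(0, f(0, 0)), f(0, k(c, pair(pair(0, 0), pair(f(0, c), c))))), pair(0, f(0, c)))  →  k(f(f(0, 0), f(0, k(c, pair(pair(0, 0), pair(f(0, c), c))))), pair(0, f(0, c)))   [R6 at 1.1]
2. k(f(f(0, 0), f(0, k(c, pair(pair(0, 0), pair(f(0, c), c))))), pair(0, f(0, c)))  →  k(f(0, f(0, k(c, pair(pair(0, 0), pair(f(0, c), c))))), pair(0, f(0, c)))   [R6 at 1.1]
3. k(f(0, f(0, k(c, pair(pair(0, 0), pair(f(0, c), c))))), pair(0, f(0, c)))  →  k(f(0, k(c, pair(pair(0, 0), pair(f(0, c), c)))), pair(0, f(0, c)))   [R6 at 1]
4. k(f(0, k(c, pair(pair(0, 0), pair(f(0, c), c)))), pair(0, f(0, c)))  →  k(k(c, pair(pair(0, 0), pair(f(0, c), c))), pair(0, f(0, c)))   [R6 at 1]
5. k(k(c, pair(pair(0, 0), pair(f(0, c), c))), pair(0, f(0, c)))  →  k(c, pair(0, f(0, c)))   [R3 at 1]
6. k(c, pair(0, f(0, c)))  →  c   [R3 at ε]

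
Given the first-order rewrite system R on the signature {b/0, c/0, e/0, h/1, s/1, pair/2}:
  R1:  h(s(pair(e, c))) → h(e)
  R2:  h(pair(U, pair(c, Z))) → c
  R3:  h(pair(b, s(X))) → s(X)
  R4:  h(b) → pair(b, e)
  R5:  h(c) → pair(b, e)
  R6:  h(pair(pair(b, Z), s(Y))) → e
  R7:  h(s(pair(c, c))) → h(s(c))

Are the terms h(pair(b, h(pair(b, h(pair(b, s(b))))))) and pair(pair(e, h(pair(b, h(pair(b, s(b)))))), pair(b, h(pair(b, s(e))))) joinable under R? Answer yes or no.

no — NF(t₁) = s(b), NF(t₂) = pair(pair(e, s(b)), pair(b, s(e)))

Reduce t₁ = h(pair(b, h(pair(b, h(pair(b, s(b))))))):
1. h(pair(b, h(pair(b, h(pair(b, s(b)))))))  →  h(pair(b, h(pair(b, s(b)))))   [R3 at 1.2.1.2]
2. h(pair(b, h(pair(b, s(b)))))  →  h(pair(b, s(b)))   [R3 at 1.2]
3. h(pair(b, s(b)))  →  s(b)   [R3 at ε]

Reduce t₂ = pair(pair(e, h(pair(b, h(pair(b, s(b)))))), pair(b, h(pair(b, s(e))))):
1. pair(pair(e, h(pair(b, h(pair(b, s(b)))))), pair(b, h(pair(b, s(e)))))  →  pair(pair(e, h(pair(b, s(b)))), pair(b, h(pair(b, s(e)))))   [R3 at 1.2.1.2]
2. pair(pair(e, h(pair(b, s(b)))), pair(b, h(pair(b, s(e)))))  →  pair(pair(e, s(b)), pair(b, h(pair(b, s(e)))))   [R3 at 1.2]
3. pair(pair(e, s(b)), pair(b, h(pair(b, s(e)))))  →  pair(pair(e, s(b)), pair(b, s(e)))   [R3 at 2.2]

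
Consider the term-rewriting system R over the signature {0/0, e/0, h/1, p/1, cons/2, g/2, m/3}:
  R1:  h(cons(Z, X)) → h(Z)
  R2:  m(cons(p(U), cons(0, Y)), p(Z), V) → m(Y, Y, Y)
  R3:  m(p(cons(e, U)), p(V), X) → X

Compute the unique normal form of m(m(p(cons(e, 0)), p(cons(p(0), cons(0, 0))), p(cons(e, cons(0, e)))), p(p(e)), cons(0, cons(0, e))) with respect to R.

1. m(m(p(cons(e, 0)), p(cons(p(0), cons(0, 0))), p(cons(e, cons(0, e)))), p(p(e)), cons(0, cons(0, e)))  →  m(p(cons(e, cons(0, e))), p(p(e)), cons(0, cons(0, e)))   [R3 at 1]
2. m(p(cons(e, cons(0, e))), p(p(e)), cons(0, cons(0, e)))  →  cons(0, cons(0, e))   [R3 at ε]

cons(0, cons(0, e))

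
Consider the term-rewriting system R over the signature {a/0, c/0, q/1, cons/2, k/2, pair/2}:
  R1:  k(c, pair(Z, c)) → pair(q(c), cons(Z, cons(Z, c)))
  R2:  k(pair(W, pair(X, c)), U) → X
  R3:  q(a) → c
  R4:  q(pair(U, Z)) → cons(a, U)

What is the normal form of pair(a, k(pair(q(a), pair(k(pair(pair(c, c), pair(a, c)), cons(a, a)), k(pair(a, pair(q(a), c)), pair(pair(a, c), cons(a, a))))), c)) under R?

pair(a, a)

1. pair(a, k(pair(q(a), pair(k(pair(pair(c, c), pair(a, c)), cons(a, a)), k(pair(a, pair(q(a), c)), pair(pair(a, c), cons(a, a))))), c))  →  pair(a, k(pair(c, pair(k(pair(pair(c, c), pair(a, c)), cons(a, a)), k(pair(a, pair(q(a), c)), pair(pair(a, c), cons(a, a))))), c))   [R3 at 2.1.1]
2. pair(a, k(pair(c, pair(k(pair(pair(c, c), pair(a, c)), cons(a, a)), k(pair(a, pair(q(a), c)), pair(pair(a, c), cons(a, a))))), c))  →  pair(a, k(pair(c, pair(a, k(pair(a, pair(q(a), c)), pair(pair(a, c), cons(a, a))))), c))   [R2 at 2.1.2.1]
3. pair(a, k(pair(c, pair(a, k(pair(a, pair(q(a), c)), pair(pair(a, c), cons(a, a))))), c))  →  pair(a, k(pair(c, pair(a, q(a))), c))   [R2 at 2.1.2.2]
4. pair(a, k(pair(c, pair(a, q(a))), c))  →  pair(a, k(pair(c, pair(a, c)), c))   [R3 at 2.1.2.2]
5. pair(a, k(pair(c, pair(a, c)), c))  →  pair(a, a)   [R2 at 2]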